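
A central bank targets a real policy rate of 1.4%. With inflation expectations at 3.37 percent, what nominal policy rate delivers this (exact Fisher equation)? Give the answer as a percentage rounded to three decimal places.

4.817%

(1 + i) = (1 + r)(1 + π) = 1.01400 × 1.03370 = 1.0481718
i = 1.0481718 − 1, so the required nominal rate is 4.817%.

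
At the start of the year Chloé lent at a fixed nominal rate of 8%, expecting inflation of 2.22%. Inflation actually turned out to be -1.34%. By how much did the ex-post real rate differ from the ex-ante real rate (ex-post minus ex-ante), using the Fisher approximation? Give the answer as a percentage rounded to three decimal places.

Ex-ante: 8% − 2.22% = 5.780%
Ex-post: 8% − (-1.34%) = 9.340%
Difference (ex-post − ex-ante) = 3.5600% → 3.560%.

3.560%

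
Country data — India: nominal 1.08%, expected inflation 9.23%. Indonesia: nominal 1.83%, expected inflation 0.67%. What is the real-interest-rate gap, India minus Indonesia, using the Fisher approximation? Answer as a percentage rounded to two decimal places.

India: 1.08% − 9.23% = -8.150%
Indonesia: 1.83% − 0.67% = 1.160%
Differential = -9.310% → -9.31%.

-9.31%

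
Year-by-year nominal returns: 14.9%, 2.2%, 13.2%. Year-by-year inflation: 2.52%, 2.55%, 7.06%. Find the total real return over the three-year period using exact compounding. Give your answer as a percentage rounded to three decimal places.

18.099%

Compound the nominal returns: 1.1490 × 1.0220 × 1.1320 = 1.329283.
Compound inflation: 1.0252 × 1.0255 × 1.0706 = 1.125567.
Deflate: 1.329283 / 1.125567 = 1.180989.
Total real return = 1.180989 − 1 → 18.099%.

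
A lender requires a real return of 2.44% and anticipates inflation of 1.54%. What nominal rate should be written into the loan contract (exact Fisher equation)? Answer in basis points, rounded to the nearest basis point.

(1 + i) = (1 + r)(1 + π) = 1.02440 × 1.01540 = 1.04017576
i = 1.04017576 − 1, so the required nominal rate is 402 basis points.

402 basis points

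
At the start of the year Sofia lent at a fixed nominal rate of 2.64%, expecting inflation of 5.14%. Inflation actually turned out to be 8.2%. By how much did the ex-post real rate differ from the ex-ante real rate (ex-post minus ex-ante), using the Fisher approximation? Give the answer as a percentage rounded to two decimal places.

Ex-ante: 2.64% − 5.14% = -2.500%
Ex-post: 2.64% − 8.2% = -5.560%
Difference (ex-post − ex-ante) = -3.0600% → -3.06%.

-3.06%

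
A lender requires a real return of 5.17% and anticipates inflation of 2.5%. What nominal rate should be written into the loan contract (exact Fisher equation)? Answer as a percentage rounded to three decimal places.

(1 + i) = (1 + r)(1 + π) = 1.05170 × 1.02500 = 1.0779925
i = 1.0779925 − 1, so the required nominal rate is 7.799%.

7.799%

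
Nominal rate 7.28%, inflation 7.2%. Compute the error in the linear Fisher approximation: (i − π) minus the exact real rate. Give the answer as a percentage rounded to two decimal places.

Approximate: r ≈ 7.280% − 7.200% = 0.0800%
Exact: (1 + 0.0728)/(1 + 0.0720) − 1 = 0.0746%
Error = 0.0800% − 0.0746% = 0.0054% → 0.01%.

0.01%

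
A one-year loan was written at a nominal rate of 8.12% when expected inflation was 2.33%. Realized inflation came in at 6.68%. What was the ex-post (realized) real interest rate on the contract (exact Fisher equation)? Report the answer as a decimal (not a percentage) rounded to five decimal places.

0.01350

Ex-post: (1 + 0.0812)/(1 + 0.0668) − 1 = 1.3498%
So the realized real rate is 0.01350.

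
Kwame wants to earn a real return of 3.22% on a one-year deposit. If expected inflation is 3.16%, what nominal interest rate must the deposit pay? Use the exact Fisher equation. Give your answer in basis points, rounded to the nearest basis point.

(1 + i) = (1 + r)(1 + π) = 1.03220 × 1.03160 = 1.06481752
i = 1.06481752 − 1, so the required nominal rate is 648 basis points.

648 basis points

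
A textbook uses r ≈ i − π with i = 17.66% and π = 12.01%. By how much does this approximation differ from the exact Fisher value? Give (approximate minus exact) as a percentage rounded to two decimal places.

0.61%

Approximate: r ≈ 17.660% − 12.010% = 5.6500%
Exact: (1 + 0.1766)/(1 + 0.1201) − 1 = 5.0442%
Error = 5.6500% − 5.0442% = 0.6058% → 0.61%.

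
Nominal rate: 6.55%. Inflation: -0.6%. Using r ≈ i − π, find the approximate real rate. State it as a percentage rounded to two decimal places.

r ≈ i − π = 6.55% − (-0.6%) = 7.15%.

7.15%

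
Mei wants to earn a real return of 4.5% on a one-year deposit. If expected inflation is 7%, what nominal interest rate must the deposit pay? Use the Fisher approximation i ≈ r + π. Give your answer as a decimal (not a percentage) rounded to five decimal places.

0.11500

i ≈ r + π = 4.5% + 7% = 0.11500.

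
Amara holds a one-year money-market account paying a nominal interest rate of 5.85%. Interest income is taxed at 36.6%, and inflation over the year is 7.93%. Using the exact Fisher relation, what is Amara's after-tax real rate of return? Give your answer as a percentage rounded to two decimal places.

After-tax nominal return = 5.85% × (1 − 0.366) = 3.7089%.
1 + r = 1.037089 / 1.07930 = 0.960890
After-tax real rate = 0.960890 − 1 → -3.91%.

-3.91%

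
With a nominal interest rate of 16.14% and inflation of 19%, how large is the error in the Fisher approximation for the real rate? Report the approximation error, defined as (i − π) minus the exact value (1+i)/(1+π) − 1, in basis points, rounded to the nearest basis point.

Approximate: r ≈ 16.140% − 19.000% = -2.8600%
Exact: (1 + 0.1614)/(1 + 0.1900) − 1 = -2.4034%
Error = -2.8600% − (-2.4034%) = -0.4566% → -46 basis points.

-46 basis points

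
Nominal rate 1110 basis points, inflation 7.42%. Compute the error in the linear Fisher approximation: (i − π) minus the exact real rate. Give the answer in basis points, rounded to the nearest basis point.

25 basis points

Approximate: r ≈ 11.100% − 7.420% = 3.6800%
Exact: (1 + 0.1110)/(1 + 0.0742) − 1 = 3.4258%
Error = 3.6800% − 3.4258% = 0.2542% → 25 basis points.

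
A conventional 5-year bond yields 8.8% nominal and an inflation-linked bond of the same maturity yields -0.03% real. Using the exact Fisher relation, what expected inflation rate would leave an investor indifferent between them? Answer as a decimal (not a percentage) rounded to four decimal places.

0.0883

(1 + π) = (1 + i)/(1 + r) = 1.08800 / 0.99970 = 1.088326
Break-even inflation = 1.088326 − 1 → 0.0883.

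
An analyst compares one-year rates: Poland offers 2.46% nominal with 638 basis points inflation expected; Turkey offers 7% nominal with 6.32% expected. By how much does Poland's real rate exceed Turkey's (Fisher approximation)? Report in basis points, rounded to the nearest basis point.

-460 basis points

Poland: 2.46% − 6.38% = -3.920%
Turkey: 7% − 6.32% = 0.680%
Differential = -4.600% → -460 basis points.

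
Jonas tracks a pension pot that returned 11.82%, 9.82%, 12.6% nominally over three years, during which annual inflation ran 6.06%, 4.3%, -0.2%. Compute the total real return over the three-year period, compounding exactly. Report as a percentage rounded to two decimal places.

25.25%

Compound the nominal returns: 1.1182 × 1.0982 × 1.1260 = 1.382736.
Compound inflation: 1.0606 × 1.0430 × 0.9980 = 1.103993.
Deflate: 1.382736 / 1.103993 = 1.252486.
Total real return = 1.252486 − 1 → 25.25%.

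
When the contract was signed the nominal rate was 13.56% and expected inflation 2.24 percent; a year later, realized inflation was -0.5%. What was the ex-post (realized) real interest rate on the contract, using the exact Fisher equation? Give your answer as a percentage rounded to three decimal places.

Ex-post: (1 + 0.1356)/(1 − 0.0050) − 1 = 14.1307%
So the realized real rate is 14.131%.

14.131%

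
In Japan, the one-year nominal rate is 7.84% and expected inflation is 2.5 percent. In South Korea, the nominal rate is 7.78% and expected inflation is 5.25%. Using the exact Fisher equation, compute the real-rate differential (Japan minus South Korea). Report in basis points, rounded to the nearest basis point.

281 basis points

Japan: (1 + 0.0784)/(1 + 0.0250) − 1 = 5.2098%
South Korea: (1 + 0.0778)/(1 + 0.0525) − 1 = 2.4038%
Differential = 5.2098% − 2.4038% = 2.8060% → 281 basis points.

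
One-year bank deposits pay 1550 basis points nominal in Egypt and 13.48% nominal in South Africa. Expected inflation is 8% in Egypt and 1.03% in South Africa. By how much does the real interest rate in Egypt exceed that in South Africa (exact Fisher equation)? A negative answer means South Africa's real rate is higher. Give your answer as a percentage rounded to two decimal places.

Egypt: (1 + 0.1550)/(1 + 0.0800) − 1 = 6.9444%
South Africa: (1 + 0.1348)/(1 + 0.0103) − 1 = 12.3231%
Differential = 6.9444% − 12.3231% = -5.3786% → -5.38%.

-5.38%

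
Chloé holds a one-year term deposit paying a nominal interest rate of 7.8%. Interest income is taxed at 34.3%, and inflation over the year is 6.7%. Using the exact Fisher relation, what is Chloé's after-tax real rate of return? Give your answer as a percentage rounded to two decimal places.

-1.48%

After-tax nominal return = 7.8% × (1 − 0.343) = 5.1246%.
1 + r = 1.051246 / 1.06700 = 0.985235
After-tax real rate = 0.985235 − 1 → -1.48%.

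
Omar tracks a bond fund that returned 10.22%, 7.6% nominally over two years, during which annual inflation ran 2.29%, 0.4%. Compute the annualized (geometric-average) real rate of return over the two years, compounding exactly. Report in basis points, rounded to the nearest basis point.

Compound the nominal returns: 1.1022 × 1.0760 = 1.18596720.
Compound inflation: 1.0229 × 1.0040 = 1.02699160.
Deflate: 1.18596720 / 1.02699160 = 1.15479737.
Annualized real rate = 1.15479737^(1/2) − 1 = 7.4615% → 746 basis points.

746 basis points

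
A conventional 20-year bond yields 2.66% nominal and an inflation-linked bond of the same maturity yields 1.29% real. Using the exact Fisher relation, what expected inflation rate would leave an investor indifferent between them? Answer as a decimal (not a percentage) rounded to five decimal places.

(1 + π) = (1 + i)/(1 + r) = 1.02660 / 1.01290 = 1.013526
Break-even inflation = 1.013526 − 1 → 0.01353.

0.01353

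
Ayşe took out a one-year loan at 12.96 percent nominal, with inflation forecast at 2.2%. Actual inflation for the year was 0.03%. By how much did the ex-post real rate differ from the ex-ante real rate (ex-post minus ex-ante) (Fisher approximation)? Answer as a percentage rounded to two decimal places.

Ex-ante: 12.96% − 2.2% = 10.760%
Ex-post: 12.96% − 0.03% = 12.930%
Difference (ex-post − ex-ante) = 2.1700% → 2.17%.

2.17%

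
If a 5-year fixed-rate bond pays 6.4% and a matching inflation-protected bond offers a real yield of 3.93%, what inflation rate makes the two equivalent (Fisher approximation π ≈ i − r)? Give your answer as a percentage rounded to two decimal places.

π ≈ i − r = 6.4% − 3.93% → 2.47%.

2.47%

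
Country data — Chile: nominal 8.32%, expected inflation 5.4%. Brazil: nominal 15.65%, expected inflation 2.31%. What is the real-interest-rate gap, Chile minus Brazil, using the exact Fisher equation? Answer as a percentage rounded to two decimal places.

-10.27%

Chile: (1 + 0.0832)/(1 + 0.0540) − 1 = 2.7704%
Brazil: (1 + 0.1565)/(1 + 0.0231) − 1 = 13.0388%
Differential = 2.7704% − 13.0388% = -10.2684% → -10.27%.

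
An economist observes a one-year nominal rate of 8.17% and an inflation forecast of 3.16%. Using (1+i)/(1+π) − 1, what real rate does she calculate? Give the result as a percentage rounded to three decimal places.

1 + r = 1.08170 / 1.03160 = 1.0485653
r = 1.0485653 − 1 = 4.85653%, i.e. 4.857%.

4.857%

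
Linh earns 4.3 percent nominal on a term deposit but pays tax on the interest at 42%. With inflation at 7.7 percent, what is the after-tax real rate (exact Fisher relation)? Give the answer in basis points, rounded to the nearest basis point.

-483 basis points

After-tax nominal return = 4.3% × (1 − 0.42) = 2.4940%.
1 + r = 1.02494 / 1.07700 = 0.951662
After-tax real rate = 0.951662 − 1 → -483 basis points.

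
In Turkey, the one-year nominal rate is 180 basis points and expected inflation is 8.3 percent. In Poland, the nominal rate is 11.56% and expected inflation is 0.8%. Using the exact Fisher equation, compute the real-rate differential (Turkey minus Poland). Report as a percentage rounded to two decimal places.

Turkey: (1 + 0.0180)/(1 + 0.0830) − 1 = -6.0018%
Poland: (1 + 0.1156)/(1 + 0.0080) − 1 = 10.6746%
Differential = -6.0018% − 10.6746% = -16.6764% → -16.68%.

-16.68%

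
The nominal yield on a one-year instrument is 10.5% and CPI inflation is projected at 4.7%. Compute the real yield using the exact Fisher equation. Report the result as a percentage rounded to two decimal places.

By the Fisher identity, 1 + r = (1 + i)/(1 + π).
1 + r = 1.10500 / 1.04700 = 1.055396
r = 1.055396 − 1 = 5.5396%, i.e. 5.54%.

5.54%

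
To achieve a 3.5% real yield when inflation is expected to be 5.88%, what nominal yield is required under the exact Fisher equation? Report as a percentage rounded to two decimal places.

9.59%

(1 + i) = (1 + r)(1 + π) = 1.03500 × 1.05880 = 1.095858
i = 1.095858 − 1, so the required nominal rate is 9.59%.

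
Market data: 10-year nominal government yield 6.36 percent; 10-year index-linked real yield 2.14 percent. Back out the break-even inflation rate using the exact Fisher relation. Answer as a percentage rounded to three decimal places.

4.132%

(1 + π) = (1 + i)/(1 + r) = 1.06360 / 1.02140 = 1.041316
Break-even inflation = 1.041316 − 1 → 4.132%.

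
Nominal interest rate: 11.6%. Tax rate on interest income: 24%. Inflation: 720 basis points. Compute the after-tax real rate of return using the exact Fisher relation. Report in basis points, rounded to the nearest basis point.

After-tax nominal return = 11.6% × (1 − 0.24) = 8.8160%.
1 + r = 1.08816 / 1.07200 = 1.015075
After-tax real rate = 1.015075 − 1 → 151 basis points.

151 basis points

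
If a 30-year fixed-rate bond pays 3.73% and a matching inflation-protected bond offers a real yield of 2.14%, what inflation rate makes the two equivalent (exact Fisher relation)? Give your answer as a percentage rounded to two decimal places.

(1 + π) = (1 + i)/(1 + r) = 1.03730 / 1.02140 = 1.015567
Break-even inflation = 1.015567 − 1 → 1.56%.

1.56%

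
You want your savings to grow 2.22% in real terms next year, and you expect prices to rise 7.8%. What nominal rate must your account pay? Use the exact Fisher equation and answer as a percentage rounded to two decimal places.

10.19%

(1 + i) = (1 + r)(1 + π) = 1.02220 × 1.07800 = 1.1019316
i = 1.1019316 − 1, so the required nominal rate is 10.19%.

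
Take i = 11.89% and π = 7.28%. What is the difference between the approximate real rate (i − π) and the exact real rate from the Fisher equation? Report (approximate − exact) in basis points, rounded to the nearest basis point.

Approximate: r ≈ 11.890% − 7.280% = 4.6100%
Exact: (1 + 0.1189)/(1 + 0.0728) − 1 = 4.2972%
Error = 4.6100% − 4.2972% = 0.3128% → 31 basis points.

31 basis points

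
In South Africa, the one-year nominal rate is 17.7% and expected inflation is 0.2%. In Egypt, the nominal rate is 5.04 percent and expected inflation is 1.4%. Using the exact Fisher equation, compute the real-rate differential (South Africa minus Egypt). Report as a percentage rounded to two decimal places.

South Africa: (1 + 0.1770)/(1 + 0.0020) − 1 = 17.4651%
Egypt: (1 + 0.0504)/(1 + 0.0140) − 1 = 3.5897%
Differential = 17.4651% − 3.5897% = 13.8753% → 13.88%.

13.88%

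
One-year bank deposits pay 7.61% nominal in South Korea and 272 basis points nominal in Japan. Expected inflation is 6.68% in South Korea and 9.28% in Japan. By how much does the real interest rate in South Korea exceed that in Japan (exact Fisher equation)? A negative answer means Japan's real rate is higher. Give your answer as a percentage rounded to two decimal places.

6.87%

South Korea: (1 + 0.0761)/(1 + 0.0668) − 1 = 0.8718%
Japan: (1 + 0.0272)/(1 + 0.0928) − 1 = -6.0029%
Differential = 0.8718% − (-6.0029%) = 6.8747% → 6.87%.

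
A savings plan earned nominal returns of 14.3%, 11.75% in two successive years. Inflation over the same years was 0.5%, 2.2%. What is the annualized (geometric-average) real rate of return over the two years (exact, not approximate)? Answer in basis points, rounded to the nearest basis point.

Compound the nominal returns: 1.1430 × 1.1175 = 1.27730250.
Compound inflation: 1.0050 × 1.0220 = 1.02711000.
Deflate: 1.27730250 / 1.02711000 = 1.24358881.
Annualized real rate = 1.24358881^(1/2) − 1 = 11.5163% → 1152 basis points.

1152 basis points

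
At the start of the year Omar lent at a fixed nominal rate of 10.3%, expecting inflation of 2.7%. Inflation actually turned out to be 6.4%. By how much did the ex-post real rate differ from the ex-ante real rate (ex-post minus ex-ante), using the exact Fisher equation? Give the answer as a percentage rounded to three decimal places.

-3.735%

Ex-ante: (1 + 0.1030)/(1 + 0.0270) − 1 = 7.4002%
Ex-post: (1 + 0.1030)/(1 + 0.0640) − 1 = 3.6654%
Difference (ex-post − ex-ante) = -3.7348% → -3.735%.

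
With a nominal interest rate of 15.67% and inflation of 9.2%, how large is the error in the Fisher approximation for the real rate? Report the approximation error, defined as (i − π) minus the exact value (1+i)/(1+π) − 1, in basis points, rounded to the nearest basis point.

55 basis points

Approximate: r ≈ 15.670% − 9.200% = 6.4700%
Exact: (1 + 0.1567)/(1 + 0.0920) − 1 = 5.9249%
Error = 6.4700% − 5.9249% = 0.5451% → 55 basis points.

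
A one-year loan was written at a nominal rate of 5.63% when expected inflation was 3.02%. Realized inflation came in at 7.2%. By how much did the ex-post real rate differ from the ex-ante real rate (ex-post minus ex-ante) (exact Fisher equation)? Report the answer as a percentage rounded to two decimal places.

-4.00%

Ex-ante: (1 + 0.0563)/(1 + 0.0302) − 1 = 2.5335%
Ex-post: (1 + 0.0563)/(1 + 0.0720) − 1 = -1.4646%
Difference (ex-post − ex-ante) = -3.9980% → -4.00%.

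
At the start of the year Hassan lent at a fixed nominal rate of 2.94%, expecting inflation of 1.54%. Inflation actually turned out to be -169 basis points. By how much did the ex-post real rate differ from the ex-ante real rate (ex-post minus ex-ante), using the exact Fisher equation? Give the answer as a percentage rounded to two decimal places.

3.33%

Ex-ante: (1 + 0.0294)/(1 + 0.0154) − 1 = 1.3788%
Ex-post: (1 + 0.0294)/(1 − 0.0169) − 1 = 4.7096%
Difference (ex-post − ex-ante) = 3.3308% → 3.33%.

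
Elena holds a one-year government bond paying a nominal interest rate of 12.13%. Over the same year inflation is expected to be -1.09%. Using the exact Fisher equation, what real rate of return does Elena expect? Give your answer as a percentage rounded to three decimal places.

1 + r = 1.12130 / 0.98910 = 1.133657
r = 1.133657 − 1 = 13.3657%, i.e. 13.366%.

13.366%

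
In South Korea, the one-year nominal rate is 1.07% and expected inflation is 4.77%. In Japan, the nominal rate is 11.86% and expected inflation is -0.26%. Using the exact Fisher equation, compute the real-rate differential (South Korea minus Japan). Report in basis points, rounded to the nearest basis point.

South Korea: (1 + 0.0107)/(1 + 0.0477) − 1 = -3.5315%
Japan: (1 + 0.1186)/(1 − 0.0026) − 1 = 12.1516%
Differential = -3.5315% − 12.1516% = -15.6831% → -1568 basis points.

-1568 basis points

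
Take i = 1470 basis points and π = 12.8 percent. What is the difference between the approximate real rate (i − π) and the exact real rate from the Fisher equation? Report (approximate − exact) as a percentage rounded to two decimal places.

0.22%

Approximate: r ≈ 14.700% − 12.800% = 1.9000%
Exact: (1 + 0.1470)/(1 + 0.1280) − 1 = 1.6844%
Error = 1.9000% − 1.6844% = 0.2156% → 0.22%.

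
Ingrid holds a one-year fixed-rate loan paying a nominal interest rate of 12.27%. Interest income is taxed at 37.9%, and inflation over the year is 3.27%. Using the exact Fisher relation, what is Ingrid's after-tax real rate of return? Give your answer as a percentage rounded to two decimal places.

4.21%

After-tax nominal return = 12.27% × (1 − 0.379) = 7.61967%.
1 + r = 1.0761967 / 1.03270 = 1.042119
After-tax real rate = 1.042119 − 1 → 4.21%.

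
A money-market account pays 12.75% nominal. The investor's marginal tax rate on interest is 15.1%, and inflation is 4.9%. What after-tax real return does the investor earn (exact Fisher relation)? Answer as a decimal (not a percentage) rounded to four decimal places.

After-tax nominal return = 12.75% × (1 − 0.151) = 10.82475%.
1 + r = 1.1082475 / 1.04900 = 1.056480
After-tax real rate = 1.056480 − 1 → 0.0565.

0.0565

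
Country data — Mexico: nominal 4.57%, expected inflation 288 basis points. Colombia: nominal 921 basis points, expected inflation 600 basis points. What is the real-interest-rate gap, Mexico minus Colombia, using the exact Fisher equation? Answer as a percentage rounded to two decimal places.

Mexico: (1 + 0.0457)/(1 + 0.0288) − 1 = 1.6427%
Colombia: (1 + 0.0921)/(1 + 0.0600) − 1 = 3.0283%
Differential = 1.6427% − 3.0283% = -1.3856% → -1.39%.

-1.39%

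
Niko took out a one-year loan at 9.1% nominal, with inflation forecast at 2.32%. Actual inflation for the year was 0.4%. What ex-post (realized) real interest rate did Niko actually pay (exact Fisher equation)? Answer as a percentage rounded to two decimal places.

Ex-post: (1 + 0.0910)/(1 + 0.0040) − 1 = 8.6653%
So the realized real rate is 8.67%.

8.67%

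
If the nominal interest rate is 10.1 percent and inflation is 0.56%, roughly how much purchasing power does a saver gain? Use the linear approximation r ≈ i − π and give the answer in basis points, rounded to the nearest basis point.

r ≈ i − π = 10.1% − 0.56% = 954 basis points.

954 basis points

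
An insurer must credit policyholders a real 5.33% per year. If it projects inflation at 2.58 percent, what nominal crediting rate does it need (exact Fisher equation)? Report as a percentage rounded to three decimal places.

8.048%

(1 + i) = (1 + r)(1 + π) = 1.05330 × 1.02580 = 1.08047514
i = 1.08047514 − 1, so the required nominal rate is 8.048%.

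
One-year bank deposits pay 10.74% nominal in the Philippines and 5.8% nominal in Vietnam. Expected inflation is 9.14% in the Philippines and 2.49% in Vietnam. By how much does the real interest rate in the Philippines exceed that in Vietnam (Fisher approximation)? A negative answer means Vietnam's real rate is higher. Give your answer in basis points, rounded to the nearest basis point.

-171 basis points

The Philippines: 10.74% − 9.14% = 1.600%
Vietnam: 5.8% − 2.49% = 3.310%
Differential = -1.710% → -171 basis points.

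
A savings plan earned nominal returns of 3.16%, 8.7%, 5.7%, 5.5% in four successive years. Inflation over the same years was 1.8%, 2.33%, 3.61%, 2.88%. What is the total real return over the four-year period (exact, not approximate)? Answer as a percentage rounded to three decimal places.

12.612%

Nominal growth factor = 1.0316 × 1.0870 × 1.0570 × 1.0550 = 1.250456
Price-level growth factor = 1.0180 × 1.0233 × 1.0361 × 1.0288 = 1.110410
Real growth factor = 1.250456 / 1.110410 = 1.126121
Total real return = 1.126121 − 1 → 12.612%.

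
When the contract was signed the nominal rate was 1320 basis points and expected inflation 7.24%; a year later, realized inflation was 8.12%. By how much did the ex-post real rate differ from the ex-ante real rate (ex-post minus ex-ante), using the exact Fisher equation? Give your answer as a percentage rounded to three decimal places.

-0.859%

Ex-ante: (1 + 0.1320)/(1 + 0.0724) − 1 = 5.5576%
Ex-post: (1 + 0.1320)/(1 + 0.0812) − 1 = 4.6985%
Difference (ex-post − ex-ante) = -0.8591% → -0.859%.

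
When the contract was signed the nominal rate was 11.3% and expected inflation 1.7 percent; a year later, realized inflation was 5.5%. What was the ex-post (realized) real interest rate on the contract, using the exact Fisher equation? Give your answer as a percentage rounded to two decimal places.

Ex-post: (1 + 0.1130)/(1 + 0.0550) − 1 = 5.4976%
So the realized real rate is 5.50%.

5.50%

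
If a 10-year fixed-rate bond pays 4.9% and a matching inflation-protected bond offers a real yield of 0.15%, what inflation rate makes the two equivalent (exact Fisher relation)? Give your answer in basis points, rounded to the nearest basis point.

(1 + π) = (1 + i)/(1 + r) = 1.04900 / 1.00150 = 1.047429
Break-even inflation = 1.047429 − 1 → 474 basis points.

474 basis points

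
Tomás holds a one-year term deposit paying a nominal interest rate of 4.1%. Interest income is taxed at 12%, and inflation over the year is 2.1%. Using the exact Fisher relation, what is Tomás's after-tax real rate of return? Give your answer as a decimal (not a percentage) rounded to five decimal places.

After-tax nominal return = 4.1% × (1 − 0.12) = 3.6080%.
1 + r = 1.03608 / 1.02100 = 1.014770
After-tax real rate = 1.014770 − 1 → 0.01477.

0.01477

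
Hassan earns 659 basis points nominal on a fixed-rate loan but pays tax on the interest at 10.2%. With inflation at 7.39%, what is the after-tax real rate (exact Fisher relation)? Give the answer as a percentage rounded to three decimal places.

-1.371%

After-tax nominal return = 6.59% × (1 − 0.102) = 5.91782%.
1 + r = 1.0591782 / 1.07390 = 0.986291
After-tax real rate = 0.986291 − 1 → -1.371%.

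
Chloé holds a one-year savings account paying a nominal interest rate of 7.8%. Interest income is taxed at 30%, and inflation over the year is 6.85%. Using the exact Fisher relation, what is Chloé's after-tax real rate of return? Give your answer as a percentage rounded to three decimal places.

-1.301%

After-tax nominal return = 7.8% × (1 − 0.3) = 5.4600%.
1 + r = 1.05460 / 1.06850 = 0.986991
After-tax real rate = 0.986991 − 1 → -1.301%.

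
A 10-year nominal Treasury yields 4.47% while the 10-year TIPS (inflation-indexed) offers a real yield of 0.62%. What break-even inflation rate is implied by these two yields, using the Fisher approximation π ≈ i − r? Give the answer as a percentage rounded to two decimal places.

3.85%

π ≈ i − r = 4.47% − 0.62% → 3.85%.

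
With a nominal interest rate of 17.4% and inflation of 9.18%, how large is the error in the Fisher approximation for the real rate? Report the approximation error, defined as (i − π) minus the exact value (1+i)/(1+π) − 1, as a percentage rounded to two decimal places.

Approximate: r ≈ 17.400% − 9.180% = 8.2200%
Exact: (1 + 0.1740)/(1 + 0.0918) − 1 = 7.5289%
Error = 8.2200% − 7.5289% = 0.6911% → 0.69%.

0.69%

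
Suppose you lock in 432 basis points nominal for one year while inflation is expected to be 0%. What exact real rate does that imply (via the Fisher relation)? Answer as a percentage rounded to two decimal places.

4.32%

By the Fisher relation, 1 + r = (1 + i)/(1 + π).
1 + r = 1.04320 / 1.00000 = 1.043200
r = 1.043200 − 1 = 4.3200%, i.e. 4.32%.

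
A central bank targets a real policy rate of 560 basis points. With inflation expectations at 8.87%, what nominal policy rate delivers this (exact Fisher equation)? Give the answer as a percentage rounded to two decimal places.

(1 + i) = (1 + r)(1 + π) = 1.05600 × 1.08870 = 1.1496672
i = 1.1496672 − 1, so the required nominal rate is 14.97%.

14.97%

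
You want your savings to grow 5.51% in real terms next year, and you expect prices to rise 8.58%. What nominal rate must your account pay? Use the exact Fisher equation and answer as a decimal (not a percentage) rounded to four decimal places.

(1 + i) = (1 + r)(1 + π) = 1.05510 × 1.08580 = 1.14562758
i = 1.14562758 − 1, so the required nominal rate is 0.1456.

0.1456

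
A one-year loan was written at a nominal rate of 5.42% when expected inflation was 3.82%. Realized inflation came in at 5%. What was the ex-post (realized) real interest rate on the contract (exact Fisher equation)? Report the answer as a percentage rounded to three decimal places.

Ex-post: (1 + 0.0542)/(1 + 0.0500) − 1 = 0.4000%
So the realized real rate is 0.400%.

0.400%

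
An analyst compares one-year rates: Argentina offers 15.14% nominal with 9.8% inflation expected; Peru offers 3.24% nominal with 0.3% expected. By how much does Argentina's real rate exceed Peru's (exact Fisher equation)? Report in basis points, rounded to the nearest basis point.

193 basis points

Argentina: (1 + 0.1514)/(1 + 0.0980) − 1 = 4.8634%
Peru: (1 + 0.0324)/(1 + 0.0030) − 1 = 2.9312%
Differential = 4.8634% − 2.9312% = 1.9322% → 193 basis points.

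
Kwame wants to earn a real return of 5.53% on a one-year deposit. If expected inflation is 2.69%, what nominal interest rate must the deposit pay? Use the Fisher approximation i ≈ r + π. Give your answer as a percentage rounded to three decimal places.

i ≈ r + π = 5.53% + 2.69% = 8.220%.

8.220%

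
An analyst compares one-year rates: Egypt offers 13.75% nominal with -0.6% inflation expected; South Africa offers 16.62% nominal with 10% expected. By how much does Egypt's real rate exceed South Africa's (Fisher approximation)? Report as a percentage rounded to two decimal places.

Egypt: 13.75% − (-0.6%) = 14.350%
South Africa: 16.62% − 10% = 6.620%
Differential = 7.730% → 7.73%.

7.73%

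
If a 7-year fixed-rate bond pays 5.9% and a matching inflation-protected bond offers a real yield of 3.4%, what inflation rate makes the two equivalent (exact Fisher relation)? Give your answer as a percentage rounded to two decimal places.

(1 + π) = (1 + i)/(1 + r) = 1.05900 / 1.03400 = 1.024178
Break-even inflation = 1.024178 − 1 → 2.42%.

2.42%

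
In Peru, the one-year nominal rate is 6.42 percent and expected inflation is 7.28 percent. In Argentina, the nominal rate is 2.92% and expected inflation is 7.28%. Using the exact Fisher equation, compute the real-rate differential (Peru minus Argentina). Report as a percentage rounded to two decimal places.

Peru: (1 + 0.0642)/(1 + 0.0728) − 1 = -0.8016%
Argentina: (1 + 0.0292)/(1 + 0.0728) − 1 = -4.0641%
Differential = -0.8016% − (-4.0641%) = 3.2625% → 3.26%.

3.26%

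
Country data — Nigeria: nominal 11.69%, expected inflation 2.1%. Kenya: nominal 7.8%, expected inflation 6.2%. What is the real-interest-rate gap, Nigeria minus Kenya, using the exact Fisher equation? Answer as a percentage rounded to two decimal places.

7.89%

Nigeria: (1 + 0.1169)/(1 + 0.0210) − 1 = 9.3928%
Kenya: (1 + 0.0780)/(1 + 0.0620) − 1 = 1.5066%
Differential = 9.3928% − 1.5066% = 7.8862% → 7.89%.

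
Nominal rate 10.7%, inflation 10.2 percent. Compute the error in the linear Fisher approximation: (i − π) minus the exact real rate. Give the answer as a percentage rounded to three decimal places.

0.046%

Approximate: r ≈ 10.700% − 10.200% = 0.5000%
Exact: (1 + 0.1070)/(1 + 0.1020) − 1 = 0.4537%
Error = 0.5000% − 0.4537% = 0.0463% → 0.046%.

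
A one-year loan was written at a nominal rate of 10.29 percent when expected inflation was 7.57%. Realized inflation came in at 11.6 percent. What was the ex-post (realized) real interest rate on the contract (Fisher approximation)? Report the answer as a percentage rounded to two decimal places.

-1.31%

Ex-post: 10.29% − 11.6% = -1.310%
So the realized real rate is -1.31%.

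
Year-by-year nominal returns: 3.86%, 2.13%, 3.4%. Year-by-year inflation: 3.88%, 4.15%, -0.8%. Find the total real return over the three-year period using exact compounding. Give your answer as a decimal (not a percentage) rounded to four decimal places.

0.0219

Compound the nominal returns: 1.0386 × 1.0213 × 1.0340 = 1.096787.
Compound inflation: 1.0388 × 1.0415 × 0.9920 = 1.073255.
Deflate: 1.096787 / 1.073255 = 1.021926.
Total real return = 1.021926 − 1 → 0.0219.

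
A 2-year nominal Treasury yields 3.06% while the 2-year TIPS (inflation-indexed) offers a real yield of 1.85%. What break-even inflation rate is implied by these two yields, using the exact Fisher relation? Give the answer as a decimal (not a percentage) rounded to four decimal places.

(1 + π) = (1 + i)/(1 + r) = 1.03060 / 1.01850 = 1.011880
Break-even inflation = 1.011880 − 1 → 0.0119.

0.0119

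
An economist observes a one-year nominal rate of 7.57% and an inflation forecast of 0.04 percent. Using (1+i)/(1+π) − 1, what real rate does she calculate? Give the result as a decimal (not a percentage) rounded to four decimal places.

0.0753

1 + r = 1.07570 / 1.00040 = 1.075270
r = 1.075270 − 1 = 7.5270%, i.e. 0.0753.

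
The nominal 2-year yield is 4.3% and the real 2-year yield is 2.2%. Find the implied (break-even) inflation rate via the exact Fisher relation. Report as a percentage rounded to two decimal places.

2.05%

(1 + π) = (1 + i)/(1 + r) = 1.04300 / 1.02200 = 1.020548
Break-even inflation = 1.020548 − 1 → 2.05%.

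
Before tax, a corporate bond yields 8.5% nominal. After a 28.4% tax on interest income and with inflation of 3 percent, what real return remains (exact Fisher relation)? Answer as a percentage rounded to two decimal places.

After-tax nominal return = 8.5% × (1 − 0.284) = 6.0860%.
1 + r = 1.06086 / 1.03000 = 1.029961
After-tax real rate = 1.029961 − 1 → 3.00%.

3.00%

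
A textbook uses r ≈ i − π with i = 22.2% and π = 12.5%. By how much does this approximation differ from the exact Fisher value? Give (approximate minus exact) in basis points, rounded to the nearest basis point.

108 basis points

Approximate: r ≈ 22.200% − 12.500% = 9.7000%
Exact: (1 + 0.2220)/(1 + 0.1250) − 1 = 8.6222%
Error = 9.7000% − 8.6222% = 1.0778% → 108 basis points.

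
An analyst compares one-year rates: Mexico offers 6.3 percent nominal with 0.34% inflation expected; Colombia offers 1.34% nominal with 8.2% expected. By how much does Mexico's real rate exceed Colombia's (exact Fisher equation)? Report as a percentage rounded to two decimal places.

Mexico: (1 + 0.0630)/(1 + 0.0034) − 1 = 5.9398%
Colombia: (1 + 0.0134)/(1 + 0.0820) − 1 = -6.3401%
Differential = 5.9398% − (-6.3401%) = 12.2799% → 12.28%.

12.28%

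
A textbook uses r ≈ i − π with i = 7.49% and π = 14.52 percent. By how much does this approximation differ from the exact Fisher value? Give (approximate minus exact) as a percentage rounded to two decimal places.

Approximate: r ≈ 7.490% − 14.520% = -7.0300%
Exact: (1 + 0.0749)/(1 + 0.1452) − 1 = -6.1387%
Error = -7.0300% − (-6.1387%) = -0.8913% → -0.89%.

-0.89%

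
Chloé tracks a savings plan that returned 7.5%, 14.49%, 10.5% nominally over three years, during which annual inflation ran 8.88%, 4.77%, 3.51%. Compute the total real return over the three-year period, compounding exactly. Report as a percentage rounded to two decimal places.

Nominal growth factor = 1.0750 × 1.1449 × 1.1050 = 1.359998
Price-level growth factor = 1.0888 × 1.0477 × 1.0351 = 1.180776
Real growth factor = 1.359998 / 1.180776 = 1.151784
Total real return = 1.151784 − 1 → 15.18%.

15.18%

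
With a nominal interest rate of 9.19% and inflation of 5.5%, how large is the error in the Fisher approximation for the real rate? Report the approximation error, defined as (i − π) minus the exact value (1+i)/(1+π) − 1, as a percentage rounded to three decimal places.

Approximate: r ≈ 9.190% − 5.500% = 3.6900%
Exact: (1 + 0.0919)/(1 + 0.0550) − 1 = 3.4976%
Error = 3.6900% − 3.4976% = 0.1924% → 0.192%.

0.192%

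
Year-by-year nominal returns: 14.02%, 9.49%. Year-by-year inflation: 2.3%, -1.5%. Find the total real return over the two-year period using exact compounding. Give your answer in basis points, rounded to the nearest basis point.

Nominal growth factor = 1.1402 × 1.0949 = 1.248405
Price-level growth factor = 1.0230 × 0.9850 = 1.007655
Real growth factor = 1.248405 / 1.007655 = 1.238921
Total real return = 1.238921 − 1 → 2389 basis points.

2389 basis points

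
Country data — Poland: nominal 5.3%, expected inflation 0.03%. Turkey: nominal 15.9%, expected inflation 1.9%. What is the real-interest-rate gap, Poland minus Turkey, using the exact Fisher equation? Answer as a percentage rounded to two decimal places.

-8.47%

Poland: (1 + 0.0530)/(1 + 0.0003) − 1 = 5.2684%
Turkey: (1 + 0.1590)/(1 + 0.0190) − 1 = 13.7390%
Differential = 5.2684% − 13.7390% = -8.4705% → -8.47%.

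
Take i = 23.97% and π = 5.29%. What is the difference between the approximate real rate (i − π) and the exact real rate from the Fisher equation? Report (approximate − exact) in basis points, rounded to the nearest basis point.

Approximate: r ≈ 23.970% − 5.290% = 18.6800%
Exact: (1 + 0.2397)/(1 + 0.0529) − 1 = 17.7415%
Error = 18.6800% − 17.7415% = 0.9385% → 94 basis points.

94 basis points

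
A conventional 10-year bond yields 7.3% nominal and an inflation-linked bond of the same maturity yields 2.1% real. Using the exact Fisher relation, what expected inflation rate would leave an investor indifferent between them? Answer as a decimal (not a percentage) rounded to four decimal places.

0.0509

(1 + π) = (1 + i)/(1 + r) = 1.07300 / 1.02100 = 1.050930
Break-even inflation = 1.050930 − 1 → 0.0509.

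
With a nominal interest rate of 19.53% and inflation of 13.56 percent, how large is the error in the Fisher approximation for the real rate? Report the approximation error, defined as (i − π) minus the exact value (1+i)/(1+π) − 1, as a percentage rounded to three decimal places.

Approximate: r ≈ 19.530% − 13.560% = 5.9700%
Exact: (1 + 0.1953)/(1 + 0.1356) − 1 = 5.2571%
Error = 5.9700% − 5.2571% = 0.7129% → 0.713%.

0.713%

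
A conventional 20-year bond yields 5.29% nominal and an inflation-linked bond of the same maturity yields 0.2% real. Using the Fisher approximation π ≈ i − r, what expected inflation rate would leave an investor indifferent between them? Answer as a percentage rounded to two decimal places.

π ≈ i − r = 5.29% − 0.2% → 5.09%.

5.09%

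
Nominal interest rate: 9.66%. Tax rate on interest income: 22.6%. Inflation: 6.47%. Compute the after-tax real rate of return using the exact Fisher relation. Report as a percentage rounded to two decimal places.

0.95%

After-tax nominal return = 9.66% × (1 − 0.226) = 7.47684%.
1 + r = 1.0747684 / 1.06470 = 1.009457
After-tax real rate = 1.009457 − 1 → 0.95%.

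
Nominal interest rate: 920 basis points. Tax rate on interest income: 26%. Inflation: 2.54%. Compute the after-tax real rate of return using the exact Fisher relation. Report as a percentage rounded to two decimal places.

After-tax nominal return = 9.2% × (1 − 0.26) = 6.8080%.
1 + r = 1.06808 / 1.02540 = 1.041623
After-tax real rate = 1.041623 − 1 → 4.16%.

4.16%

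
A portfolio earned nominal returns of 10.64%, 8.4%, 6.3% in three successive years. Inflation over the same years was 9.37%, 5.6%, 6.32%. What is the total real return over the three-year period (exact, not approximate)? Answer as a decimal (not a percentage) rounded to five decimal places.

Nominal growth factor = 1.1064 × 1.0840 × 1.0630 = 1.274896
Price-level growth factor = 1.0937 × 1.0560 × 1.0632 = 1.227940
Real growth factor = 1.274896 / 1.227940 = 1.038240
Total real return = 1.038240 − 1 → 0.03824.

0.03824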